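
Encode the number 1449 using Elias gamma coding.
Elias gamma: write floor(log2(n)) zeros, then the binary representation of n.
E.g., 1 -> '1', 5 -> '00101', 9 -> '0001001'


num_bits = floor(log2(1449)) + 1 = 11
leading_zeros = num_bits - 1 = 10
binary(1449) = 10110101001

Elias gamma(1449) = '0000000000' + '10110101001' = 000000000010110101001 (21 bits)


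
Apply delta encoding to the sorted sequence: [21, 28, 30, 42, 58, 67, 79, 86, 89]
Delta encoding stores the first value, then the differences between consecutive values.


First value: 21
Deltas:
  28 - 21 = 7
  30 - 28 = 2
  42 - 30 = 12
  58 - 42 = 16
  67 - 58 = 9
  79 - 67 = 12
  86 - 79 = 7
  89 - 86 = 3


Delta encoded: [21, 7, 2, 12, 16, 9, 12, 7, 3]


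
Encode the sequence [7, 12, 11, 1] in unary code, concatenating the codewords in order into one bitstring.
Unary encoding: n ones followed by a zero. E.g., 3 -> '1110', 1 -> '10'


Encode each number as n ones followed by a terminating 0:
  7 -> 11111110 (8 bits)
  12 -> 1111111111110 (13 bits)
  11 -> 111111111110 (12 bits)
  1 -> 10 (2 bits)
Total length = 8 + 13 + 12 + 2 = 35 bits.

Unary([7, 12, 11, 1]) = 11111110111111111111011111111111010 (35 bits)


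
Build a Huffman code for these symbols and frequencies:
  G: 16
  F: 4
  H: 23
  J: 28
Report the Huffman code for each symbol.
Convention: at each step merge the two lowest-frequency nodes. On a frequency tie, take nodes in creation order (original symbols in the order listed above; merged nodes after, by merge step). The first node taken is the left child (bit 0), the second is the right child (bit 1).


Huffman tree construction:
Step 1: Merge F(4) + G(16) = 20
Step 2: Merge (F+G)(20) + H(23) = 43
Step 3: Merge J(28) + ((F+G)+H)(43) = 71
Read each symbol's code off the tree from the root (left child = 0, right child = 1).

Codes:
  G: 101 (length 3)
  F: 100 (length 3)
  H: 11 (length 2)
  J: 0 (length 1)
Average code length: 134/71 = 1.8873 bits/symbol


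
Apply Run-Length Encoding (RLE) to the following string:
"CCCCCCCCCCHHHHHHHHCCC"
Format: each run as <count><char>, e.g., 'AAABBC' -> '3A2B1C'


Scanning runs left to right:
  i=0: run of 'C' x 10 -> '10C'
  i=10: run of 'H' x 8 -> '8H'
  i=18: run of 'C' x 3 -> '3C'

RLE = 10C8H3C


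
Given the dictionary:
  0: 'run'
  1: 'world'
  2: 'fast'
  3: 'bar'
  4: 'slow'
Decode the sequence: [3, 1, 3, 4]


Look up each index in the dictionary:
  3 -> 'bar'
  1 -> 'world'
  3 -> 'bar'
  4 -> 'slow'

Decoded: "bar world bar slow"


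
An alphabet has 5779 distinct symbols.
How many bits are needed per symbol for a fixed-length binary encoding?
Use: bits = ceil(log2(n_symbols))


log2(5779) = 12.4966
Bracket: 2^12 = 4096 < 5779 <= 2^13 = 8192
So ceil(log2(5779)) = 13

bits = ceil(log2(5779)) = ceil(12.4966) = 13 bits


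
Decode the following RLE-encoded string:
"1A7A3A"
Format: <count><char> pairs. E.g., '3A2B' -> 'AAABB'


Expanding each <count><char> pair:
  1A -> 'A'
  7A -> 'AAAAAAA'
  3A -> 'AAA'

Decoded = AAAAAAAAAAA


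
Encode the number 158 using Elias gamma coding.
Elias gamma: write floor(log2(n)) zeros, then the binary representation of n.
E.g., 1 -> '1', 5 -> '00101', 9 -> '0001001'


num_bits = floor(log2(158)) + 1 = 8
leading_zeros = num_bits - 1 = 7
binary(158) = 10011110

Elias gamma(158) = '0000000' + '10011110' = 000000010011110 (15 bits)


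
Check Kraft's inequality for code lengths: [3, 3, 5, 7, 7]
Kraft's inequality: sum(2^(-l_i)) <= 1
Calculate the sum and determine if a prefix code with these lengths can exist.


Sum = 2^(-3) + 2^(-3) + 2^(-5) + 2^(-7) + 2^(-7)
    = 0.125 + 0.125 + 0.03125 + 0.0078125 + 0.0078125
    = 38/128 = 0.296875
Since 0.296875 <= 1, Kraft's inequality IS satisfied.
A prefix code with these lengths CAN exist.

Kraft sum = 0.296875. Satisfied.


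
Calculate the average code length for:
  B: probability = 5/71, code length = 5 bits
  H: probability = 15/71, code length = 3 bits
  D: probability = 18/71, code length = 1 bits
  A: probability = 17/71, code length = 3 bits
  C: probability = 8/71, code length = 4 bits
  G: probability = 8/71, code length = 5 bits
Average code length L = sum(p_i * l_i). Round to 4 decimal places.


Weighted contributions p_i * l_i:
  B: (5/71) * 5 = 25/71
  H: (15/71) * 3 = 45/71
  D: (18/71) * 1 = 18/71
  A: (17/71) * 3 = 51/71
  C: (8/71) * 4 = 32/71
  G: (8/71) * 5 = 40/71
Sum = (25 + 45 + 18 + 51 + 32 + 40)/71 = 211/71

L = 211/71 = 2.9718 bits/symbol


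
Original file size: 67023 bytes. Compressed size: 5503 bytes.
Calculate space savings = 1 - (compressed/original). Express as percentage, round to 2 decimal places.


ratio = compressed/original = 5503/67023 = 0.082106
savings = 1 - ratio = 1 - 0.082106 = 0.917894
as a percentage: 0.917894 * 100 = 91.79%

Space savings = 1 - 5503/67023 = 91.79%


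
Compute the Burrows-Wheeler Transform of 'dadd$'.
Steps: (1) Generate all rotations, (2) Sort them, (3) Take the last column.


Rotations (sorted):
  0: $dadd -> last char: d
  1: add$d -> last char: d
  2: d$dad -> last char: d
  3: dadd$ -> last char: $
  4: dd$da -> last char: a


BWT = ddd$a


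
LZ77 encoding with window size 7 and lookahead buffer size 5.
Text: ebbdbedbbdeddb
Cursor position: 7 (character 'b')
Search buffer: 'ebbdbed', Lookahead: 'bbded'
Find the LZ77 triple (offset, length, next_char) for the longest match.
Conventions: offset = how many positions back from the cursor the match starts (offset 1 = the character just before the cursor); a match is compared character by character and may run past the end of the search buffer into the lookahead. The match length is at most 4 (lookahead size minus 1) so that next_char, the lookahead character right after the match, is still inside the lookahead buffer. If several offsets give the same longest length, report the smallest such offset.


Try each offset into the search buffer:
  offset=1 (pos 6, char 'd'): match length 0
  offset=2 (pos 5, char 'e'): match length 0
  offset=3 (pos 4, char 'b'): match length 1
  offset=4 (pos 3, char 'd'): match length 0
  offset=5 (pos 2, char 'b'): match length 1
  offset=6 (pos 1, char 'b'): match length 3
  offset=7 (pos 0, char 'e'): match length 0
Longest match has length 3 at offset 6.
next_char = character at position 7 + 3 = 10 -> 'e'

Best match: offset=6, length=3 (matching 'bbd' starting at position 1)
LZ77 triple: (6, 3, 'e')


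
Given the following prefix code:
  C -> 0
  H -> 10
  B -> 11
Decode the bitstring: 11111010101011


Decoding step by step:
Bits 11 -> B
Bits 11 -> B
Bits 10 -> H
Bits 10 -> H
Bits 10 -> H
Bits 10 -> H
Bits 11 -> B


Decoded message: BBHHHHB


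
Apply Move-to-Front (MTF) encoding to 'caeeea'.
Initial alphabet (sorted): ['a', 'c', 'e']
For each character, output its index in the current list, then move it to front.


MTF encoding:
'c': index 1 in ['a', 'c', 'e'] -> ['c', 'a', 'e']
'a': index 1 in ['c', 'a', 'e'] -> ['a', 'c', 'e']
'e': index 2 in ['a', 'c', 'e'] -> ['e', 'a', 'c']
'e': index 0 in ['e', 'a', 'c'] -> ['e', 'a', 'c']
'e': index 0 in ['e', 'a', 'c'] -> ['e', 'a', 'c']
'a': index 1 in ['e', 'a', 'c'] -> ['a', 'e', 'c']


Output: [1, 1, 2, 0, 0, 1]


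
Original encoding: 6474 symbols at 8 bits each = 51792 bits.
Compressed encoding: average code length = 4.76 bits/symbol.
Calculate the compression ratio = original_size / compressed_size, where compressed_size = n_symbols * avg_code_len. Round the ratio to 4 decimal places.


original_size = n_symbols * orig_bits = 6474 * 8 = 51792 bits
compressed_size = n_symbols * avg_code_len = 6474 * 4.76 = 30816.24 bits
ratio = original_size / compressed_size = 51792 / 30816.24 = 1.6807

Compression ratio = 1.6807


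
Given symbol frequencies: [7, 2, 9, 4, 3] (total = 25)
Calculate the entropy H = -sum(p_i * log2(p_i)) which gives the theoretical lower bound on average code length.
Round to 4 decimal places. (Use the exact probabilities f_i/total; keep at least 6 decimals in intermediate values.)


Per-symbol terms -p_i * log2(p_i) with p_i = f_i/25:
  p = 7/25 = 0.280000: log2(p) = -1.836501, -p*log2(p) = 0.514220
  p = 2/25 = 0.080000: log2(p) = -3.643856, -p*log2(p) = 0.291508
  p = 9/25 = 0.360000: log2(p) = -1.473931, -p*log2(p) = 0.530615
  p = 4/25 = 0.160000: log2(p) = -2.643856, -p*log2(p) = 0.423017
  p = 3/25 = 0.120000: log2(p) = -3.058894, -p*log2(p) = 0.367067
H = 0.514220 + 0.291508 + 0.530615 + 0.423017 + 0.367067 = 2.126427

H = 2.1264 bits/symbol


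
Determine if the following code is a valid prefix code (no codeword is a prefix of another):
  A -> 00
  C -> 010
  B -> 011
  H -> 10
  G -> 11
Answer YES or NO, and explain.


Checking each pair (does one codeword prefix another?):
  A='00' vs C='010': no prefix
  A='00' vs B='011': no prefix
  A='00' vs H='10': no prefix
  A='00' vs G='11': no prefix
  C='010' vs A='00': no prefix
  C='010' vs B='011': no prefix
  C='010' vs H='10': no prefix
  C='010' vs G='11': no prefix
  B='011' vs A='00': no prefix
  B='011' vs C='010': no prefix
  B='011' vs H='10': no prefix
  B='011' vs G='11': no prefix
  H='10' vs A='00': no prefix
  H='10' vs C='010': no prefix
  H='10' vs B='011': no prefix
  H='10' vs G='11': no prefix
  G='11' vs A='00': no prefix
  G='11' vs C='010': no prefix
  G='11' vs B='011': no prefix
  G='11' vs H='10': no prefix
No violation found over all pairs.

YES -- this is a valid prefix code. No codeword is a prefix of any other codeword.


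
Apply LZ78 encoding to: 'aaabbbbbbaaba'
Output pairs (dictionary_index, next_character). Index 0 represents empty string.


LZ78 encoding steps:
Dictionary: {0: ''}
Step 1: w='' (idx 0), next='a' -> output (0, 'a'), add 'a' as idx 1
Step 2: w='a' (idx 1), next='a' -> output (1, 'a'), add 'aa' as idx 2
Step 3: w='' (idx 0), next='b' -> output (0, 'b'), add 'b' as idx 3
Step 4: w='b' (idx 3), next='b' -> output (3, 'b'), add 'bb' as idx 4
Step 5: w='bb' (idx 4), next='b' -> output (4, 'b'), add 'bbb' as idx 5
Step 6: w='aa' (idx 2), next='b' -> output (2, 'b'), add 'aab' as idx 6
Step 7: w='a' (idx 1), end of input -> output (1, '')


Encoded: [(0, 'a'), (1, 'a'), (0, 'b'), (3, 'b'), (4, 'b'), (2, 'b'), (1, '')]


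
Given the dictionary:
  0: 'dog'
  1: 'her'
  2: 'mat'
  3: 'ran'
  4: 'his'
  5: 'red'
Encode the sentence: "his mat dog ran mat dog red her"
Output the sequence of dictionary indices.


Look up each word in the dictionary:
  'his' -> 4
  'mat' -> 2
  'dog' -> 0
  'ran' -> 3
  'mat' -> 2
  'dog' -> 0
  'red' -> 5
  'her' -> 1

Encoded: [4, 2, 0, 3, 2, 0, 5, 1]


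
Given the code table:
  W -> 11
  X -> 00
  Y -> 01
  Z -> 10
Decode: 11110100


Decoding:
11 -> W
11 -> W
01 -> Y
00 -> X


Result: WWYX


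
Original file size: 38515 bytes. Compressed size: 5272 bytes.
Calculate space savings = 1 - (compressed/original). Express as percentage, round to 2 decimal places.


ratio = compressed/original = 5272/38515 = 0.136882
savings = 1 - ratio = 1 - 0.136882 = 0.863118
as a percentage: 0.863118 * 100 = 86.31%

Space savings = 1 - 5272/38515 = 86.31%


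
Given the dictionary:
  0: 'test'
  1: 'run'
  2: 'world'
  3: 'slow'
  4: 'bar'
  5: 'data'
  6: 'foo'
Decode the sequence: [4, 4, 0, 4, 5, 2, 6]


Look up each index in the dictionary:
  4 -> 'bar'
  4 -> 'bar'
  0 -> 'test'
  4 -> 'bar'
  5 -> 'data'
  2 -> 'world'
  6 -> 'foo'

Decoded: "bar bar test bar data world foo"


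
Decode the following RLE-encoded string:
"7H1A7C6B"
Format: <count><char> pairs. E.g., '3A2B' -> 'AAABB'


Expanding each <count><char> pair:
  7H -> 'HHHHHHH'
  1A -> 'A'
  7C -> 'CCCCCCC'
  6B -> 'BBBBBB'

Decoded = HHHHHHHACCCCCCCBBBBBB


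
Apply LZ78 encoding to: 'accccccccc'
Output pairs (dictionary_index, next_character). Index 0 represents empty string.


LZ78 encoding steps:
Dictionary: {0: ''}
Step 1: w='' (idx 0), next='a' -> output (0, 'a'), add 'a' as idx 1
Step 2: w='' (idx 0), next='c' -> output (0, 'c'), add 'c' as idx 2
Step 3: w='c' (idx 2), next='c' -> output (2, 'c'), add 'cc' as idx 3
Step 4: w='cc' (idx 3), next='c' -> output (3, 'c'), add 'ccc' as idx 4
Step 5: w='ccc' (idx 4), end of input -> output (4, '')


Encoded: [(0, 'a'), (0, 'c'), (2, 'c'), (3, 'c'), (4, '')]


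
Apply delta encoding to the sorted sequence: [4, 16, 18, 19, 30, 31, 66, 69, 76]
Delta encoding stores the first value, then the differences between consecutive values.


First value: 4
Deltas:
  16 - 4 = 12
  18 - 16 = 2
  19 - 18 = 1
  30 - 19 = 11
  31 - 30 = 1
  66 - 31 = 35
  69 - 66 = 3
  76 - 69 = 7


Delta encoded: [4, 12, 2, 1, 11, 1, 35, 3, 7]


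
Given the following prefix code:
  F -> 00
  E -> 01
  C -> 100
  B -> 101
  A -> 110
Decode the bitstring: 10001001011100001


Decoding step by step:
Bits 100 -> C
Bits 01 -> E
Bits 00 -> F
Bits 101 -> B
Bits 110 -> A
Bits 00 -> F
Bits 01 -> E


Decoded message: CEFBAFE


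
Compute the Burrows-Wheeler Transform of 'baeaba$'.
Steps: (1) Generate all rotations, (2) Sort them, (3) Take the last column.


Rotations (sorted):
  0: $baeaba -> last char: a
  1: a$baeab -> last char: b
  2: aba$bae -> last char: e
  3: aeaba$b -> last char: b
  4: ba$baea -> last char: a
  5: baeaba$ -> last char: $
  6: eaba$ba -> last char: a


BWT = abeba$a


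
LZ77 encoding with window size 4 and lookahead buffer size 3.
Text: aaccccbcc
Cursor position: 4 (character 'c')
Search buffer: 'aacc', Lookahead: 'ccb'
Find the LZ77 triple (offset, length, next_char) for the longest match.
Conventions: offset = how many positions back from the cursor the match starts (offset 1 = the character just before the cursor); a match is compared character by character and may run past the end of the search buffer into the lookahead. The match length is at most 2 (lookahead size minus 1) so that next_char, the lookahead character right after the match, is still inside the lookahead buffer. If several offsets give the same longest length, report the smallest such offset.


Try each offset into the search buffer:
  offset=1 (pos 3, char 'c'): match length 2
  offset=2 (pos 2, char 'c'): match length 2
  offset=3 (pos 1, char 'a'): match length 0
  offset=4 (pos 0, char 'a'): match length 0
Longest match has length 2, found at offsets 1, 2; take the smallest, offset 1.
next_char = character at position 4 + 2 = 6 -> 'b'

Best match: offset=1, length=2 (matching 'cc' starting at position 3)
LZ77 triple: (1, 2, 'b')


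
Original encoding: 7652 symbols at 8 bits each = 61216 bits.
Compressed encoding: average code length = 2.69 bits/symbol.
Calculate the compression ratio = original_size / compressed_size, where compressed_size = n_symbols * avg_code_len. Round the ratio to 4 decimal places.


original_size = n_symbols * orig_bits = 7652 * 8 = 61216 bits
compressed_size = n_symbols * avg_code_len = 7652 * 2.69 = 20583.88 bits
ratio = original_size / compressed_size = 61216 / 20583.88 = 2.974

Compression ratio = 2.974


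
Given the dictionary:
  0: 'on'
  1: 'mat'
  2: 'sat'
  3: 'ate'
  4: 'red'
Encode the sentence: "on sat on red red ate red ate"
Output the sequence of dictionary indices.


Look up each word in the dictionary:
  'on' -> 0
  'sat' -> 2
  'on' -> 0
  'red' -> 4
  'red' -> 4
  'ate' -> 3
  'red' -> 4
  'ate' -> 3

Encoded: [0, 2, 0, 4, 4, 3, 4, 3]


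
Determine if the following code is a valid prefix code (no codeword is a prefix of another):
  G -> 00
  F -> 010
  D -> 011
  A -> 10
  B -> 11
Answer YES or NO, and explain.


Checking each pair (does one codeword prefix another?):
  G='00' vs F='010': no prefix
  G='00' vs D='011': no prefix
  G='00' vs A='10': no prefix
  G='00' vs B='11': no prefix
  F='010' vs G='00': no prefix
  F='010' vs D='011': no prefix
  F='010' vs A='10': no prefix
  F='010' vs B='11': no prefix
  D='011' vs G='00': no prefix
  D='011' vs F='010': no prefix
  D='011' vs A='10': no prefix
  D='011' vs B='11': no prefix
  A='10' vs G='00': no prefix
  A='10' vs F='010': no prefix
  A='10' vs D='011': no prefix
  A='10' vs B='11': no prefix
  B='11' vs G='00': no prefix
  B='11' vs F='010': no prefix
  B='11' vs D='011': no prefix
  B='11' vs A='10': no prefix
No violation found over all pairs.

YES -- this is a valid prefix code. No codeword is a prefix of any other codeword.


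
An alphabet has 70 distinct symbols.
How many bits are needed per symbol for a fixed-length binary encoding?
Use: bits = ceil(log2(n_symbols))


log2(70) = 6.1293
Bracket: 2^6 = 64 < 70 <= 2^7 = 128
So ceil(log2(70)) = 7

bits = ceil(log2(70)) = ceil(6.1293) = 7 bits


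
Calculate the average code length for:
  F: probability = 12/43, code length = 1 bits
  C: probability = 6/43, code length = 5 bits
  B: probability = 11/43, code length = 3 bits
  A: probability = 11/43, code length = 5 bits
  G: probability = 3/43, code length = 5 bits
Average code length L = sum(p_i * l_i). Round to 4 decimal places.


Weighted contributions p_i * l_i:
  F: (12/43) * 1 = 12/43
  C: (6/43) * 5 = 30/43
  B: (11/43) * 3 = 33/43
  A: (11/43) * 5 = 55/43
  G: (3/43) * 5 = 15/43
Sum = (12 + 30 + 33 + 55 + 15)/43 = 145/43

L = 145/43 = 3.3721 bits/symbol


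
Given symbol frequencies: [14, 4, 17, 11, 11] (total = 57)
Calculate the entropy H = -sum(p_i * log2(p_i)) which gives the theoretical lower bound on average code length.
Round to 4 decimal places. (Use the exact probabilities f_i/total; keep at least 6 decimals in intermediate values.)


Per-symbol terms -p_i * log2(p_i) with p_i = f_i/57:
  p = 14/57 = 0.245614: log2(p) = -2.025535, -p*log2(p) = 0.497500
  p = 4/57 = 0.070175: log2(p) = -3.832890, -p*log2(p) = 0.268975
  p = 17/57 = 0.298246: log2(p) = -1.745427, -p*log2(p) = 0.520566
  p = 11/57 = 0.192982: log2(p) = -2.373458, -p*log2(p) = 0.458036
  p = 11/57 = 0.192982: log2(p) = -2.373458, -p*log2(p) = 0.458036
H = 0.497500 + 0.268975 + 0.520566 + 0.458036 + 0.458036 = 2.203113

H = 2.2031 bits/symbol


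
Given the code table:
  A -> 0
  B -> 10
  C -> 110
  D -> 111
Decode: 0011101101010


Decoding:
0 -> A
0 -> A
111 -> D
0 -> A
110 -> C
10 -> B
10 -> B


Result: AADACBB


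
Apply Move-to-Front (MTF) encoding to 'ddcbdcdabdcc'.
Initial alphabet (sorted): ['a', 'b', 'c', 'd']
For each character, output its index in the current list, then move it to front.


MTF encoding:
'd': index 3 in ['a', 'b', 'c', 'd'] -> ['d', 'a', 'b', 'c']
'd': index 0 in ['d', 'a', 'b', 'c'] -> ['d', 'a', 'b', 'c']
'c': index 3 in ['d', 'a', 'b', 'c'] -> ['c', 'd', 'a', 'b']
'b': index 3 in ['c', 'd', 'a', 'b'] -> ['b', 'c', 'd', 'a']
'd': index 2 in ['b', 'c', 'd', 'a'] -> ['d', 'b', 'c', 'a']
'c': index 2 in ['d', 'b', 'c', 'a'] -> ['c', 'd', 'b', 'a']
'd': index 1 in ['c', 'd', 'b', 'a'] -> ['d', 'c', 'b', 'a']
'a': index 3 in ['d', 'c', 'b', 'a'] -> ['a', 'd', 'c', 'b']
'b': index 3 in ['a', 'd', 'c', 'b'] -> ['b', 'a', 'd', 'c']
'd': index 2 in ['b', 'a', 'd', 'c'] -> ['d', 'b', 'a', 'c']
'c': index 3 in ['d', 'b', 'a', 'c'] -> ['c', 'd', 'b', 'a']
'c': index 0 in ['c', 'd', 'b', 'a'] -> ['c', 'd', 'b', 'a']


Output: [3, 0, 3, 3, 2, 2, 1, 3, 3, 2, 3, 0]


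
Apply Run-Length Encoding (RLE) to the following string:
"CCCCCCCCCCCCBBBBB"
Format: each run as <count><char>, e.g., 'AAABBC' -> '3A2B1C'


Scanning runs left to right:
  i=0: run of 'C' x 12 -> '12C'
  i=12: run of 'B' x 5 -> '5B'

RLE = 12C5B


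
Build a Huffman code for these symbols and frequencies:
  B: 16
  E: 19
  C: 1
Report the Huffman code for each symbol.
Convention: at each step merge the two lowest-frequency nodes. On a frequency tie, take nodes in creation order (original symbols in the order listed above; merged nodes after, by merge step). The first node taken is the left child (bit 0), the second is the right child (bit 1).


Huffman tree construction:
Step 1: Merge C(1) + B(16) = 17
Step 2: Merge (C+B)(17) + E(19) = 36
Read each symbol's code off the tree from the root (left child = 0, right child = 1).

Codes:
  B: 01 (length 2)
  E: 1 (length 1)
  C: 00 (length 2)
Average code length: 53/36 = 1.4722 bits/symbol


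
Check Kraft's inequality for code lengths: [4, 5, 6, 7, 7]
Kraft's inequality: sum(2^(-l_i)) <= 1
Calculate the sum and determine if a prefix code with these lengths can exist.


Sum = 2^(-4) + 2^(-5) + 2^(-6) + 2^(-7) + 2^(-7)
    = 0.0625 + 0.03125 + 0.015625 + 0.0078125 + 0.0078125
    = 16/128 = 0.125
Since 0.125 <= 1, Kraft's inequality IS satisfied.
A prefix code with these lengths CAN exist.

Kraft sum = 0.125. Satisfied.


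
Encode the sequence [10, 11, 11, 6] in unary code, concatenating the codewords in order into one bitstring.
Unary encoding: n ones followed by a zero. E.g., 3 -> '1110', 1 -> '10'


Encode each number as n ones followed by a terminating 0:
  10 -> 11111111110 (11 bits)
  11 -> 111111111110 (12 bits)
  11 -> 111111111110 (12 bits)
  6 -> 1111110 (7 bits)
Total length = 11 + 12 + 12 + 7 = 42 bits.

Unary([10, 11, 11, 6]) = 111111111101111111111101111111111101111110 (42 bits)


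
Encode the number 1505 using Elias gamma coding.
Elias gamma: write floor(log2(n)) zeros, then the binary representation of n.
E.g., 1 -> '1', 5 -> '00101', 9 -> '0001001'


num_bits = floor(log2(1505)) + 1 = 11
leading_zeros = num_bits - 1 = 10
binary(1505) = 10111100001

Elias gamma(1505) = '0000000000' + '10111100001' = 000000000010111100001 (21 bits)


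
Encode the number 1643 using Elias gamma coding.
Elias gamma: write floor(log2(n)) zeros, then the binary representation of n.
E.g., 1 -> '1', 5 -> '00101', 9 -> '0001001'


num_bits = floor(log2(1643)) + 1 = 11
leading_zeros = num_bits - 1 = 10
binary(1643) = 11001101011

Elias gamma(1643) = '0000000000' + '11001101011' = 000000000011001101011 (21 bits)


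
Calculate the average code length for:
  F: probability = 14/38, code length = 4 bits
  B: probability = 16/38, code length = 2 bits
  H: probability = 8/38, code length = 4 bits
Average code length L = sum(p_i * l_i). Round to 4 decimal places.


Weighted contributions p_i * l_i:
  F: (14/38) * 4 = 56/38
  B: (16/38) * 2 = 32/38
  H: (8/38) * 4 = 32/38
Sum = (56 + 32 + 32)/38 = 120/38

L = 120/38 = 3.1579 bits/symbol


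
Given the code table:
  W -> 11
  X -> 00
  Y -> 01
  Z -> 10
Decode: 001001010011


Decoding:
00 -> X
10 -> Z
01 -> Y
01 -> Y
00 -> X
11 -> W


Result: XZYYXW


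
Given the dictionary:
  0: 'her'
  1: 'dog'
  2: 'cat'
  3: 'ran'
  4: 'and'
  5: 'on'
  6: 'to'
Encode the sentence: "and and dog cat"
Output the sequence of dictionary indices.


Look up each word in the dictionary:
  'and' -> 4
  'and' -> 4
  'dog' -> 1
  'cat' -> 2

Encoded: [4, 4, 1, 2]


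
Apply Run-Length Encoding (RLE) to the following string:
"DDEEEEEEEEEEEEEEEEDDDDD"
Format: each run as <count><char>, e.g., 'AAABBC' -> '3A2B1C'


Scanning runs left to right:
  i=0: run of 'D' x 2 -> '2D'
  i=2: run of 'E' x 16 -> '16E'
  i=18: run of 'D' x 5 -> '5D'

RLE = 2D16E5D


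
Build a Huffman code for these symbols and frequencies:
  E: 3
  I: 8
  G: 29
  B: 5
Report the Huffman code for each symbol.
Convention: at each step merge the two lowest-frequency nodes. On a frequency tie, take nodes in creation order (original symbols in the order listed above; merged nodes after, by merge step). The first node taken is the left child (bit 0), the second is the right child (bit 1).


Huffman tree construction:
Step 1: Merge E(3) + B(5) = 8
Step 2: Merge I(8) + (E+B)(8) = 16
Step 3: Merge (I+(E+B))(16) + G(29) = 45
Read each symbol's code off the tree from the root (left child = 0, right child = 1).

Codes:
  E: 010 (length 3)
  I: 00 (length 2)
  G: 1 (length 1)
  B: 011 (length 3)
Average code length: 69/45 = 1.5333 bits/symbol


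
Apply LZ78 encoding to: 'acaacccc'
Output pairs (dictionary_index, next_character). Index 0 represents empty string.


LZ78 encoding steps:
Dictionary: {0: ''}
Step 1: w='' (idx 0), next='a' -> output (0, 'a'), add 'a' as idx 1
Step 2: w='' (idx 0), next='c' -> output (0, 'c'), add 'c' as idx 2
Step 3: w='a' (idx 1), next='a' -> output (1, 'a'), add 'aa' as idx 3
Step 4: w='c' (idx 2), next='c' -> output (2, 'c'), add 'cc' as idx 4
Step 5: w='cc' (idx 4), end of input -> output (4, '')


Encoded: [(0, 'a'), (0, 'c'), (1, 'a'), (2, 'c'), (4, '')]


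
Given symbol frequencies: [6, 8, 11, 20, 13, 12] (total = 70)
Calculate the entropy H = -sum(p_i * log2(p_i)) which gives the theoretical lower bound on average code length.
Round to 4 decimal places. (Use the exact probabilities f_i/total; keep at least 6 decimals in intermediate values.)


Per-symbol terms -p_i * log2(p_i) with p_i = f_i/70:
  p = 6/70 = 0.085714: log2(p) = -3.544321, -p*log2(p) = 0.303799
  p = 8/70 = 0.114286: log2(p) = -3.129283, -p*log2(p) = 0.357632
  p = 11/70 = 0.157143: log2(p) = -2.669851, -p*log2(p) = 0.419548
  p = 20/70 = 0.285714: log2(p) = -1.807355, -p*log2(p) = 0.516387
  p = 13/70 = 0.185714: log2(p) = -2.428843, -p*log2(p) = 0.451071
  p = 12/70 = 0.171429: log2(p) = -2.544321, -p*log2(p) = 0.436169
H = 0.303799 + 0.357632 + 0.419548 + 0.516387 + 0.451071 + 0.436169 = 2.484606

H = 2.4846 bits/symbol


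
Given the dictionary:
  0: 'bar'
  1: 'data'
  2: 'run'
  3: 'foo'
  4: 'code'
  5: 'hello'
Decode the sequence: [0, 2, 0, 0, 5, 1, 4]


Look up each index in the dictionary:
  0 -> 'bar'
  2 -> 'run'
  0 -> 'bar'
  0 -> 'bar'
  5 -> 'hello'
  1 -> 'data'
  4 -> 'code'

Decoded: "bar run bar bar hello data code"


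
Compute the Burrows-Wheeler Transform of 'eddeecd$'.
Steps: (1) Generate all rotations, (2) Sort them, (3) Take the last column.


Rotations (sorted):
  0: $eddeecd -> last char: d
  1: cd$eddee -> last char: e
  2: d$eddeec -> last char: c
  3: ddeecd$e -> last char: e
  4: deecd$ed -> last char: d
  5: ecd$edde -> last char: e
  6: eddeecd$ -> last char: $
  7: eecd$edd -> last char: d


BWT = decede$d


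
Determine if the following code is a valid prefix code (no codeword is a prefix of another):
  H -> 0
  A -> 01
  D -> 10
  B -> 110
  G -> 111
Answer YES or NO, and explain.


Checking each pair (does one codeword prefix another?):
  H='0' vs A='01': prefix -- VIOLATION

NO -- this is NOT a valid prefix code. H (0) is a prefix of A (01).


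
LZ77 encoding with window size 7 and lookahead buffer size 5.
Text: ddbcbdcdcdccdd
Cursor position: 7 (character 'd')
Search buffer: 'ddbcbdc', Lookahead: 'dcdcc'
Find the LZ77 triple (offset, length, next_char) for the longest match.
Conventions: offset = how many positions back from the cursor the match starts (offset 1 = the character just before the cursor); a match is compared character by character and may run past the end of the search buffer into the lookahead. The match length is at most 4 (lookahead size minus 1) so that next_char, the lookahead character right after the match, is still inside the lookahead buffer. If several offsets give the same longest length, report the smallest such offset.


Try each offset into the search buffer:
  offset=1 (pos 6, char 'c'): match length 0
  offset=2 (pos 5, char 'd'): match length 4
  offset=3 (pos 4, char 'b'): match length 0
  offset=4 (pos 3, char 'c'): match length 0
  offset=5 (pos 2, char 'b'): match length 0
  offset=6 (pos 1, char 'd'): match length 1
  offset=7 (pos 0, char 'd'): match length 1
Longest match has length 4 at offset 2.
next_char = character at position 7 + 4 = 11 -> 'c'

Best match: offset=2, length=4 (matching 'dcdc' starting at position 5)
LZ77 triple: (2, 4, 'c')


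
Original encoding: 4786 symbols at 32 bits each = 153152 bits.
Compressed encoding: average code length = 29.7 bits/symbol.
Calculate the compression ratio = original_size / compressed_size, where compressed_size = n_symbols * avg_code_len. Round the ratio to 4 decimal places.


original_size = n_symbols * orig_bits = 4786 * 32 = 153152 bits
compressed_size = n_symbols * avg_code_len = 4786 * 29.7 = 142144.2 bits
ratio = original_size / compressed_size = 153152 / 142144.2 = 1.0774

Compression ratio = 1.0774


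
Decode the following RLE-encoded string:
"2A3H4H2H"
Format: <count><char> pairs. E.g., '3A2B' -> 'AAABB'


Expanding each <count><char> pair:
  2A -> 'AA'
  3H -> 'HHH'
  4H -> 'HHHH'
  2H -> 'HH'

Decoded = AAHHHHHHHHH


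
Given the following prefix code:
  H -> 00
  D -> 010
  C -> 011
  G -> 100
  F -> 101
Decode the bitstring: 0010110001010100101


Decoding step by step:
Bits 00 -> H
Bits 101 -> F
Bits 100 -> G
Bits 010 -> D
Bits 101 -> F
Bits 00 -> H
Bits 101 -> F


Decoded message: HFGDFHF


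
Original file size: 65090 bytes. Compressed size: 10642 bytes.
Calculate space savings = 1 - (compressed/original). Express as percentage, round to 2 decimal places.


ratio = compressed/original = 10642/65090 = 0.163497
savings = 1 - ratio = 1 - 0.163497 = 0.836503
as a percentage: 0.836503 * 100 = 83.65%

Space savings = 1 - 10642/65090 = 83.65%


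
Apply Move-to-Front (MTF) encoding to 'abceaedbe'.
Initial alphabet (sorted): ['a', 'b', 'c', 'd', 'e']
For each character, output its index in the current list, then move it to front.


MTF encoding:
'a': index 0 in ['a', 'b', 'c', 'd', 'e'] -> ['a', 'b', 'c', 'd', 'e']
'b': index 1 in ['a', 'b', 'c', 'd', 'e'] -> ['b', 'a', 'c', 'd', 'e']
'c': index 2 in ['b', 'a', 'c', 'd', 'e'] -> ['c', 'b', 'a', 'd', 'e']
'e': index 4 in ['c', 'b', 'a', 'd', 'e'] -> ['e', 'c', 'b', 'a', 'd']
'a': index 3 in ['e', 'c', 'b', 'a', 'd'] -> ['a', 'e', 'c', 'b', 'd']
'e': index 1 in ['a', 'e', 'c', 'b', 'd'] -> ['e', 'a', 'c', 'b', 'd']
'd': index 4 in ['e', 'a', 'c', 'b', 'd'] -> ['d', 'e', 'a', 'c', 'b']
'b': index 4 in ['d', 'e', 'a', 'c', 'b'] -> ['b', 'd', 'e', 'a', 'c']
'e': index 2 in ['b', 'd', 'e', 'a', 'c'] -> ['e', 'b', 'd', 'a', 'c']


Output: [0, 1, 2, 4, 3, 1, 4, 4, 2]


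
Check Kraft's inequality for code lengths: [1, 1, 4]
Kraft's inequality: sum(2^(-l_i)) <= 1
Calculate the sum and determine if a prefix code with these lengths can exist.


Sum = 2^(-1) + 2^(-1) + 2^(-4)
    = 0.5 + 0.5 + 0.0625
    = 17/16 = 1.0625
Since 1.0625 > 1, Kraft's inequality is NOT satisfied.
A prefix code with these lengths CANNOT exist.

Kraft sum = 1.0625. Not satisfied.


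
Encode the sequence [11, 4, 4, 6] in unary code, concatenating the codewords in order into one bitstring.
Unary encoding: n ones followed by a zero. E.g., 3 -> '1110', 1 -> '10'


Encode each number as n ones followed by a terminating 0:
  11 -> 111111111110 (12 bits)
  4 -> 11110 (5 bits)
  4 -> 11110 (5 bits)
  6 -> 1111110 (7 bits)
Total length = 12 + 5 + 5 + 7 = 29 bits.

Unary([11, 4, 4, 6]) = 11111111111011110111101111110 (29 bits)


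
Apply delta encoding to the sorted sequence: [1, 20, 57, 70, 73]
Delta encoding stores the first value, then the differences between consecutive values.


First value: 1
Deltas:
  20 - 1 = 19
  57 - 20 = 37
  70 - 57 = 13
  73 - 70 = 3


Delta encoded: [1, 19, 37, 13, 3]


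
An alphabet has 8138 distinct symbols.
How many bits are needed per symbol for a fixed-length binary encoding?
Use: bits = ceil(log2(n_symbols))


log2(8138) = 12.9905
Bracket: 2^12 = 4096 < 8138 <= 2^13 = 8192
So ceil(log2(8138)) = 13

bits = ceil(log2(8138)) = ceil(12.9905) = 13 bits


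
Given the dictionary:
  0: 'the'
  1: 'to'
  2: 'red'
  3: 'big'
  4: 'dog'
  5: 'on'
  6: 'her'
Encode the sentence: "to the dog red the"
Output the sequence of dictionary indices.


Look up each word in the dictionary:
  'to' -> 1
  'the' -> 0
  'dog' -> 4
  'red' -> 2
  'the' -> 0

Encoded: [1, 0, 4, 2, 0]


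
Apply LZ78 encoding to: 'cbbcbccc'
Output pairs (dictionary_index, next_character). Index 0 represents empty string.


LZ78 encoding steps:
Dictionary: {0: ''}
Step 1: w='' (idx 0), next='c' -> output (0, 'c'), add 'c' as idx 1
Step 2: w='' (idx 0), next='b' -> output (0, 'b'), add 'b' as idx 2
Step 3: w='b' (idx 2), next='c' -> output (2, 'c'), add 'bc' as idx 3
Step 4: w='bc' (idx 3), next='c' -> output (3, 'c'), add 'bcc' as idx 4
Step 5: w='c' (idx 1), end of input -> output (1, '')


Encoded: [(0, 'c'), (0, 'b'), (2, 'c'), (3, 'c'), (1, '')]


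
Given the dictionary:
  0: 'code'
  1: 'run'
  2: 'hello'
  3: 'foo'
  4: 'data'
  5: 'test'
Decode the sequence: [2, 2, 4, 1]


Look up each index in the dictionary:
  2 -> 'hello'
  2 -> 'hello'
  4 -> 'data'
  1 -> 'run'

Decoded: "hello hello data run"


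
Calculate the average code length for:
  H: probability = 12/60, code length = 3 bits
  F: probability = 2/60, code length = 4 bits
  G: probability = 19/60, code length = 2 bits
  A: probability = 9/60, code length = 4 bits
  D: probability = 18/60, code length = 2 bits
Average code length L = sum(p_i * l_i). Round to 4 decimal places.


Weighted contributions p_i * l_i:
  H: (12/60) * 3 = 36/60
  F: (2/60) * 4 = 8/60
  G: (19/60) * 2 = 38/60
  A: (9/60) * 4 = 36/60
  D: (18/60) * 2 = 36/60
Sum = (36 + 8 + 38 + 36 + 36)/60 = 154/60

L = 154/60 = 2.5667 bits/symbol


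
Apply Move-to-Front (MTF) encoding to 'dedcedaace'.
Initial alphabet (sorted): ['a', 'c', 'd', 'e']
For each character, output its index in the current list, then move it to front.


MTF encoding:
'd': index 2 in ['a', 'c', 'd', 'e'] -> ['d', 'a', 'c', 'e']
'e': index 3 in ['d', 'a', 'c', 'e'] -> ['e', 'd', 'a', 'c']
'd': index 1 in ['e', 'd', 'a', 'c'] -> ['d', 'e', 'a', 'c']
'c': index 3 in ['d', 'e', 'a', 'c'] -> ['c', 'd', 'e', 'a']
'e': index 2 in ['c', 'd', 'e', 'a'] -> ['e', 'c', 'd', 'a']
'd': index 2 in ['e', 'c', 'd', 'a'] -> ['d', 'e', 'c', 'a']
'a': index 3 in ['d', 'e', 'c', 'a'] -> ['a', 'd', 'e', 'c']
'a': index 0 in ['a', 'd', 'e', 'c'] -> ['a', 'd', 'e', 'c']
'c': index 3 in ['a', 'd', 'e', 'c'] -> ['c', 'a', 'd', 'e']
'e': index 3 in ['c', 'a', 'd', 'e'] -> ['e', 'c', 'a', 'd']


Output: [2, 3, 1, 3, 2, 2, 3, 0, 3, 3]


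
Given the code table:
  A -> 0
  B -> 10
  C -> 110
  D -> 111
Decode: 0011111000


Decoding:
0 -> A
0 -> A
111 -> D
110 -> C
0 -> A
0 -> A


Result: AADCAA


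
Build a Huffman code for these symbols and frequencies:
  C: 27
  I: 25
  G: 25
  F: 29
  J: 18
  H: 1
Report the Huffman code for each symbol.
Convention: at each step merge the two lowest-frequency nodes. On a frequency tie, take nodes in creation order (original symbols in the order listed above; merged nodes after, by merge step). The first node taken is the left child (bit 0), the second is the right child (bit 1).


Huffman tree construction:
Step 1: Merge H(1) + J(18) = 19
Step 2: Merge (H+J)(19) + I(25) = 44
Step 3: Merge G(25) + C(27) = 52
Step 4: Merge F(29) + ((H+J)+I)(44) = 73
Step 5: Merge (G+C)(52) + (F+((H+J)+I))(73) = 125
Read each symbol's code off the tree from the root (left child = 0, right child = 1).

Codes:
  C: 01 (length 2)
  I: 111 (length 3)
  G: 00 (length 2)
  F: 10 (length 2)
  J: 1101 (length 4)
  H: 1100 (length 4)
Average code length: 313/125 = 2.5040 bits/symbol


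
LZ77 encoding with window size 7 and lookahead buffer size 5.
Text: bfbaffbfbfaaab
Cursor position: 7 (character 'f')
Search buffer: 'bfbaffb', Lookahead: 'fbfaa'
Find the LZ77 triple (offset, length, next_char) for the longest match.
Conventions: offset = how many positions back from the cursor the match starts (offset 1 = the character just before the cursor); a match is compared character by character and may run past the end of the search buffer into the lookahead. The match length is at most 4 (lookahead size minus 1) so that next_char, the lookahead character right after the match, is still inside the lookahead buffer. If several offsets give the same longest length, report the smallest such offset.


Try each offset into the search buffer:
  offset=1 (pos 6, char 'b'): match length 0
  offset=2 (pos 5, char 'f'): match length 3
  offset=3 (pos 4, char 'f'): match length 1
  offset=4 (pos 3, char 'a'): match length 0
  offset=5 (pos 2, char 'b'): match length 0
  offset=6 (pos 1, char 'f'): match length 2
  offset=7 (pos 0, char 'b'): match length 0
Longest match has length 3 at offset 2.
next_char = character at position 7 + 3 = 10 -> 'a'

Best match: offset=2, length=3 (matching 'fbf' starting at position 5)
LZ77 triple: (2, 3, 'a')


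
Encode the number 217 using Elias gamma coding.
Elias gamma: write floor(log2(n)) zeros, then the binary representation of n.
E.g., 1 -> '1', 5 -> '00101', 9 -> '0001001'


num_bits = floor(log2(217)) + 1 = 8
leading_zeros = num_bits - 1 = 7
binary(217) = 11011001

Elias gamma(217) = '0000000' + '11011001' = 000000011011001 (15 bits)


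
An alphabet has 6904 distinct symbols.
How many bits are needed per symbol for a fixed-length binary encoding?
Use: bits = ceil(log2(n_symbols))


log2(6904) = 12.7532
Bracket: 2^12 = 4096 < 6904 <= 2^13 = 8192
So ceil(log2(6904)) = 13

bits = ceil(log2(6904)) = ceil(12.7532) = 13 bits


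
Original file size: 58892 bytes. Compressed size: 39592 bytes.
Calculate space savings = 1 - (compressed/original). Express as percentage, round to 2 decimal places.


ratio = compressed/original = 39592/58892 = 0.672281
savings = 1 - ratio = 1 - 0.672281 = 0.327719
as a percentage: 0.327719 * 100 = 32.77%

Space savings = 1 - 39592/58892 = 32.77%


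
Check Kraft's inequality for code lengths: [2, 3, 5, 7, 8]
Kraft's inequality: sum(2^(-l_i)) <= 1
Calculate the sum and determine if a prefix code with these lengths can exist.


Sum = 2^(-2) + 2^(-3) + 2^(-5) + 2^(-7) + 2^(-8)
    = 0.25 + 0.125 + 0.03125 + 0.0078125 + 0.00390625
    = 107/256 = 0.41796875
Since 0.41796875 <= 1, Kraft's inequality IS satisfied.
A prefix code with these lengths CAN exist.

Kraft sum = 0.41796875. Satisfied.


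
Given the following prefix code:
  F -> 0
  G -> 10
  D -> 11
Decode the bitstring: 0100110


Decoding step by step:
Bits 0 -> F
Bits 10 -> G
Bits 0 -> F
Bits 11 -> D
Bits 0 -> F


Decoded message: FGFDF


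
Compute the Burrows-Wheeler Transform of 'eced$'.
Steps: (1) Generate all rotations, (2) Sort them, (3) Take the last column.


Rotations (sorted):
  0: $eced -> last char: d
  1: ced$e -> last char: e
  2: d$ece -> last char: e
  3: eced$ -> last char: $
  4: ed$ec -> last char: c


BWT = dee$c


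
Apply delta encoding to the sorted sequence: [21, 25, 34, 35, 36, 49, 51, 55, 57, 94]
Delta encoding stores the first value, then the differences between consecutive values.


First value: 21
Deltas:
  25 - 21 = 4
  34 - 25 = 9
  35 - 34 = 1
  36 - 35 = 1
  49 - 36 = 13
  51 - 49 = 2
  55 - 51 = 4
  57 - 55 = 2
  94 - 57 = 37


Delta encoded: [21, 4, 9, 1, 1, 13, 2, 4, 2, 37]


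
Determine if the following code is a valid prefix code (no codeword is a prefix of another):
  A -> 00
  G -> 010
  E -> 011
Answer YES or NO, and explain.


Checking each pair (does one codeword prefix another?):
  A='00' vs G='010': no prefix
  A='00' vs E='011': no prefix
  G='010' vs A='00': no prefix
  G='010' vs E='011': no prefix
  E='011' vs A='00': no prefix
  E='011' vs G='010': no prefix
No violation found over all pairs.

YES -- this is a valid prefix code. No codeword is a prefix of any other codeword.


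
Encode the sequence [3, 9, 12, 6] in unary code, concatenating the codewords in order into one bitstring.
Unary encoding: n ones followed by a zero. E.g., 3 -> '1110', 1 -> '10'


Encode each number as n ones followed by a terminating 0:
  3 -> 1110 (4 bits)
  9 -> 1111111110 (10 bits)
  12 -> 1111111111110 (13 bits)
  6 -> 1111110 (7 bits)
Total length = 4 + 10 + 13 + 7 = 34 bits.

Unary([3, 9, 12, 6]) = 1110111111111011111111111101111110 (34 bits)


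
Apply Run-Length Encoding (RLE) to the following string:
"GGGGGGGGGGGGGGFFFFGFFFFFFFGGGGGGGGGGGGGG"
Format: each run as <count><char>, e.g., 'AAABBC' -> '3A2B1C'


Scanning runs left to right:
  i=0: run of 'G' x 14 -> '14G'
  i=14: run of 'F' x 4 -> '4F'
  i=18: run of 'G' x 1 -> '1G'
  i=19: run of 'F' x 7 -> '7F'
  i=26: run of 'G' x 14 -> '14G'

RLE = 14G4F1G7F14G


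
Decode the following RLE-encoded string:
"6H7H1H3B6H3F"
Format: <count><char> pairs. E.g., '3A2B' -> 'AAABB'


Expanding each <count><char> pair:
  6H -> 'HHHHHH'
  7H -> 'HHHHHHH'
  1H -> 'H'
  3B -> 'BBB'
  6H -> 'HHHHHH'
  3F -> 'FFF'

Decoded = HHHHHHHHHHHHHHBBBHHHHHHFFF


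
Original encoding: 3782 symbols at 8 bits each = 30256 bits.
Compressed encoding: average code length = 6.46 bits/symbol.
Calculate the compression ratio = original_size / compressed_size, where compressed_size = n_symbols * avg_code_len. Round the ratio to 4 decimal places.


original_size = n_symbols * orig_bits = 3782 * 8 = 30256 bits
compressed_size = n_symbols * avg_code_len = 3782 * 6.46 = 24431.72 bits
ratio = original_size / compressed_size = 30256 / 24431.72 = 1.2384

Compression ratio = 1.2384
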